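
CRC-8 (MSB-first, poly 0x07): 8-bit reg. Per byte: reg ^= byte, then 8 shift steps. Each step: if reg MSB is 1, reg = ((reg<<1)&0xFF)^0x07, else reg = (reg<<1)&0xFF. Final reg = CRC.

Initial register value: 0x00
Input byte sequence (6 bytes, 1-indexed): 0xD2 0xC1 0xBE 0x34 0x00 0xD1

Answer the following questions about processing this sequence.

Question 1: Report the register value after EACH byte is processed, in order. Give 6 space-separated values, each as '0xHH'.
0x30 0xD9 0x32 0x12 0x7E 0x44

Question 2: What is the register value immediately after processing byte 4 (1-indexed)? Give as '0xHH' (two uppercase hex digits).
After byte 1 (0xD2): reg=0x30
After byte 2 (0xC1): reg=0xD9
After byte 3 (0xBE): reg=0x32
After byte 4 (0x34): reg=0x12

Answer: 0x12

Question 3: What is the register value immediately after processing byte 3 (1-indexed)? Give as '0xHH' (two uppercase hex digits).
After byte 1 (0xD2): reg=0x30
After byte 2 (0xC1): reg=0xD9
After byte 3 (0xBE): reg=0x32

Answer: 0x32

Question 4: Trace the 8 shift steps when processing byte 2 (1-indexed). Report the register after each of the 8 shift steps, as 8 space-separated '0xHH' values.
After byte 1 (0xD2): reg=0x30
Register before byte 2: 0x30
After XOR with byte 0xC1: 0xF1

Answer: 0xE5 0xCD 0x9D 0x3D 0x7A 0xF4 0xEF 0xD9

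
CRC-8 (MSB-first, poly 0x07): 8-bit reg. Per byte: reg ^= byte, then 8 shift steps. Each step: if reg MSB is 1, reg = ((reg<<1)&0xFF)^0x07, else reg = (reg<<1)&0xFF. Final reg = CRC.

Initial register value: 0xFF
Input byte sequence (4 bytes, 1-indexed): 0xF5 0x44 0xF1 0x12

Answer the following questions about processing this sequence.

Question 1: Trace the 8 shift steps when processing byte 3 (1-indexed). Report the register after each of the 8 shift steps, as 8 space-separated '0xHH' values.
After byte 1 (0xF5): reg=0x36
After byte 2 (0x44): reg=0x59
Register before byte 3: 0x59
After XOR with byte 0xF1: 0xA8

Answer: 0x57 0xAE 0x5B 0xB6 0x6B 0xD6 0xAB 0x51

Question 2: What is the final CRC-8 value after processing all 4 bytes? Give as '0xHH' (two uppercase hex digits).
After byte 1 (0xF5): reg=0x36
After byte 2 (0x44): reg=0x59
After byte 3 (0xF1): reg=0x51
After byte 4 (0x12): reg=0xCE

Answer: 0xCE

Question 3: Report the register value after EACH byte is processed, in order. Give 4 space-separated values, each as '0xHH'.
0x36 0x59 0x51 0xCE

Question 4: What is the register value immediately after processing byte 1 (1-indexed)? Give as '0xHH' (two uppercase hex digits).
After byte 1 (0xF5): reg=0x36

Answer: 0x36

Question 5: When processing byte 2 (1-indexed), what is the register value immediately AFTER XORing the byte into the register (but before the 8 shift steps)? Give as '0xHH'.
Answer: 0x72

Derivation:
Register before byte 2: 0x36
Byte 2: 0x44
0x36 XOR 0x44 = 0x72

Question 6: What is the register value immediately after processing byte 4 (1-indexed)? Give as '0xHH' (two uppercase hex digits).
After byte 1 (0xF5): reg=0x36
After byte 2 (0x44): reg=0x59
After byte 3 (0xF1): reg=0x51
After byte 4 (0x12): reg=0xCE

Answer: 0xCE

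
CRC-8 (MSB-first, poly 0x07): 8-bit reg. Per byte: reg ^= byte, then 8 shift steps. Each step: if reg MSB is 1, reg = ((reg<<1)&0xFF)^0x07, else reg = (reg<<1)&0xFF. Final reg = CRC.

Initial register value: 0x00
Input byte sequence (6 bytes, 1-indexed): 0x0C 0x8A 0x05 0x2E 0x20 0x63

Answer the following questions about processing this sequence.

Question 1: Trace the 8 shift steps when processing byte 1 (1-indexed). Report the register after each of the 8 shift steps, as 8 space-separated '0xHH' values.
Answer: 0x18 0x30 0x60 0xC0 0x87 0x09 0x12 0x24

Derivation:
Register before byte 1: 0x00
After XOR with byte 0x0C: 0x0C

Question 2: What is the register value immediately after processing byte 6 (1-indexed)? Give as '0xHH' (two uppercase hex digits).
Answer: 0x00

Derivation:
After byte 1 (0x0C): reg=0x24
After byte 2 (0x8A): reg=0x43
After byte 3 (0x05): reg=0xD5
After byte 4 (0x2E): reg=0xEF
After byte 5 (0x20): reg=0x63
After byte 6 (0x63): reg=0x00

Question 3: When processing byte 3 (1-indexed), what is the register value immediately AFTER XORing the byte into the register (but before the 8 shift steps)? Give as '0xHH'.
Register before byte 3: 0x43
Byte 3: 0x05
0x43 XOR 0x05 = 0x46

Answer: 0x46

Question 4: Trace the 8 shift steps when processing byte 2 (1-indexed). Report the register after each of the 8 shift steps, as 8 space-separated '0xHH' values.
Answer: 0x5B 0xB6 0x6B 0xD6 0xAB 0x51 0xA2 0x43

Derivation:
After byte 1 (0x0C): reg=0x24
Register before byte 2: 0x24
After XOR with byte 0x8A: 0xAE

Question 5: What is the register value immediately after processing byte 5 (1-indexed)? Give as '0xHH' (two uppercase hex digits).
After byte 1 (0x0C): reg=0x24
After byte 2 (0x8A): reg=0x43
After byte 3 (0x05): reg=0xD5
After byte 4 (0x2E): reg=0xEF
After byte 5 (0x20): reg=0x63

Answer: 0x63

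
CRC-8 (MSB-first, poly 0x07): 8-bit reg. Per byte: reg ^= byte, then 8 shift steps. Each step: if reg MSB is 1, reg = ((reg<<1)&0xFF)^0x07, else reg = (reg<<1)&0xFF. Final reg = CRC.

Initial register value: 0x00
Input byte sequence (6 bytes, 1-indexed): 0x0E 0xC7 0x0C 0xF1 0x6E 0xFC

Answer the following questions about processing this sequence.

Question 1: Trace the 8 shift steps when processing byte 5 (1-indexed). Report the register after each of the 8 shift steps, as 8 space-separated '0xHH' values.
After byte 1 (0x0E): reg=0x2A
After byte 2 (0xC7): reg=0x8D
After byte 3 (0x0C): reg=0x8E
After byte 4 (0xF1): reg=0x7A
Register before byte 5: 0x7A
After XOR with byte 0x6E: 0x14

Answer: 0x28 0x50 0xA0 0x47 0x8E 0x1B 0x36 0x6C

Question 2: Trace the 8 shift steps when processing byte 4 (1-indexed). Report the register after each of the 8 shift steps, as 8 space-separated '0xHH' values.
Answer: 0xFE 0xFB 0xF1 0xE5 0xCD 0x9D 0x3D 0x7A

Derivation:
After byte 1 (0x0E): reg=0x2A
After byte 2 (0xC7): reg=0x8D
After byte 3 (0x0C): reg=0x8E
Register before byte 4: 0x8E
After XOR with byte 0xF1: 0x7F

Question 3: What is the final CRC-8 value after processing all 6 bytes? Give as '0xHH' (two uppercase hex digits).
After byte 1 (0x0E): reg=0x2A
After byte 2 (0xC7): reg=0x8D
After byte 3 (0x0C): reg=0x8E
After byte 4 (0xF1): reg=0x7A
After byte 5 (0x6E): reg=0x6C
After byte 6 (0xFC): reg=0xF9

Answer: 0xF9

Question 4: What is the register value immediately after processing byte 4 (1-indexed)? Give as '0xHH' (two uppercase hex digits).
After byte 1 (0x0E): reg=0x2A
After byte 2 (0xC7): reg=0x8D
After byte 3 (0x0C): reg=0x8E
After byte 4 (0xF1): reg=0x7A

Answer: 0x7A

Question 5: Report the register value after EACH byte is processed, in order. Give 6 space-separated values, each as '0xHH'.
0x2A 0x8D 0x8E 0x7A 0x6C 0xF9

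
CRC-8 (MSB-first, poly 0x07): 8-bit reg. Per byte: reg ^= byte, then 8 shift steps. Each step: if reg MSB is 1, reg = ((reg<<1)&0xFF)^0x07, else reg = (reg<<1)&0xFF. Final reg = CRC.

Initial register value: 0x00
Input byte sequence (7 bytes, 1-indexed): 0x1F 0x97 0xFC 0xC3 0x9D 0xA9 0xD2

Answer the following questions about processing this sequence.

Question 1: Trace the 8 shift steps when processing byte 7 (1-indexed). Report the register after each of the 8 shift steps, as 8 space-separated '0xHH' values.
Answer: 0xAD 0x5D 0xBA 0x73 0xE6 0xCB 0x91 0x25

Derivation:
After byte 1 (0x1F): reg=0x5D
After byte 2 (0x97): reg=0x78
After byte 3 (0xFC): reg=0x95
After byte 4 (0xC3): reg=0xA5
After byte 5 (0x9D): reg=0xA8
After byte 6 (0xA9): reg=0x07
Register before byte 7: 0x07
After XOR with byte 0xD2: 0xD5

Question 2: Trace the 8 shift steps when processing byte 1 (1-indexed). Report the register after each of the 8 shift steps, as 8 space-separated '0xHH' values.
Register before byte 1: 0x00
After XOR with byte 0x1F: 0x1F

Answer: 0x3E 0x7C 0xF8 0xF7 0xE9 0xD5 0xAD 0x5D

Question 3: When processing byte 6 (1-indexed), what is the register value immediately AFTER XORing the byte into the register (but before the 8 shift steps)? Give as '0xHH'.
Answer: 0x01

Derivation:
Register before byte 6: 0xA8
Byte 6: 0xA9
0xA8 XOR 0xA9 = 0x01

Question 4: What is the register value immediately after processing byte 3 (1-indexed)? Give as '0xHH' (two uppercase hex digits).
Answer: 0x95

Derivation:
After byte 1 (0x1F): reg=0x5D
After byte 2 (0x97): reg=0x78
After byte 3 (0xFC): reg=0x95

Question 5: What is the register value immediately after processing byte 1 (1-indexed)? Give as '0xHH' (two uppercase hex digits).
Answer: 0x5D

Derivation:
After byte 1 (0x1F): reg=0x5D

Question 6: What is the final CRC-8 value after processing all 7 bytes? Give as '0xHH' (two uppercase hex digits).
Answer: 0x25

Derivation:
After byte 1 (0x1F): reg=0x5D
After byte 2 (0x97): reg=0x78
After byte 3 (0xFC): reg=0x95
After byte 4 (0xC3): reg=0xA5
After byte 5 (0x9D): reg=0xA8
After byte 6 (0xA9): reg=0x07
After byte 7 (0xD2): reg=0x25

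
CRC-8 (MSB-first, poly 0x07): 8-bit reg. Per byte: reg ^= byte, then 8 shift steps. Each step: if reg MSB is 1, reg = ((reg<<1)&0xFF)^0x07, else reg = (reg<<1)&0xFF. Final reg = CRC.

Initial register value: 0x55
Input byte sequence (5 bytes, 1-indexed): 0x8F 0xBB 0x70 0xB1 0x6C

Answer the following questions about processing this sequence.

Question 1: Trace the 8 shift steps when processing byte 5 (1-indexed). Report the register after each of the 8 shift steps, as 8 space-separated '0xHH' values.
Answer: 0x09 0x12 0x24 0x48 0x90 0x27 0x4E 0x9C

Derivation:
After byte 1 (0x8F): reg=0x08
After byte 2 (0xBB): reg=0x10
After byte 3 (0x70): reg=0x27
After byte 4 (0xB1): reg=0xEB
Register before byte 5: 0xEB
After XOR with byte 0x6C: 0x87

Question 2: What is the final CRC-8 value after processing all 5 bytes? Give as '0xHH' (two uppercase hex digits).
Answer: 0x9C

Derivation:
After byte 1 (0x8F): reg=0x08
After byte 2 (0xBB): reg=0x10
After byte 3 (0x70): reg=0x27
After byte 4 (0xB1): reg=0xEB
After byte 5 (0x6C): reg=0x9C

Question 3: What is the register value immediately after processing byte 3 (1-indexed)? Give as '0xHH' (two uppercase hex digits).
After byte 1 (0x8F): reg=0x08
After byte 2 (0xBB): reg=0x10
After byte 3 (0x70): reg=0x27

Answer: 0x27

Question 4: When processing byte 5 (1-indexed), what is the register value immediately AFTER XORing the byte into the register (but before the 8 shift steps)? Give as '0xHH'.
Register before byte 5: 0xEB
Byte 5: 0x6C
0xEB XOR 0x6C = 0x87

Answer: 0x87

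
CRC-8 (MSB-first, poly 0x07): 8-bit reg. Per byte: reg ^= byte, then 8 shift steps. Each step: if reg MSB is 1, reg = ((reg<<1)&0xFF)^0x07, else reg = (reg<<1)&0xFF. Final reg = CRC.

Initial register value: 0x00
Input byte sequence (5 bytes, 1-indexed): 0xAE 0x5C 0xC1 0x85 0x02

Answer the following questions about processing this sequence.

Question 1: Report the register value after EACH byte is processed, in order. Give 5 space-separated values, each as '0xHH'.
0x43 0x5D 0xDD 0x8F 0xAA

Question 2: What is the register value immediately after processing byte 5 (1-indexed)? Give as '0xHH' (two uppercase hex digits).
After byte 1 (0xAE): reg=0x43
After byte 2 (0x5C): reg=0x5D
After byte 3 (0xC1): reg=0xDD
After byte 4 (0x85): reg=0x8F
After byte 5 (0x02): reg=0xAA

Answer: 0xAA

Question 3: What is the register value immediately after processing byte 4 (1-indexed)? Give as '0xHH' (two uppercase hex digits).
After byte 1 (0xAE): reg=0x43
After byte 2 (0x5C): reg=0x5D
After byte 3 (0xC1): reg=0xDD
After byte 4 (0x85): reg=0x8F

Answer: 0x8F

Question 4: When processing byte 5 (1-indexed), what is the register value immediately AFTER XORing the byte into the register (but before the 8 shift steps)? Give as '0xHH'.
Answer: 0x8D

Derivation:
Register before byte 5: 0x8F
Byte 5: 0x02
0x8F XOR 0x02 = 0x8D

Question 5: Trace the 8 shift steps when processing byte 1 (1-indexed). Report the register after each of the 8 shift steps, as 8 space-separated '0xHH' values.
Answer: 0x5B 0xB6 0x6B 0xD6 0xAB 0x51 0xA2 0x43

Derivation:
Register before byte 1: 0x00
After XOR with byte 0xAE: 0xAE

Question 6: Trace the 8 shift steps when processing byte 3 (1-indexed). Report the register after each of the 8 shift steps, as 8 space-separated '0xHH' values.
Answer: 0x3F 0x7E 0xFC 0xFF 0xF9 0xF5 0xED 0xDD

Derivation:
After byte 1 (0xAE): reg=0x43
After byte 2 (0x5C): reg=0x5D
Register before byte 3: 0x5D
After XOR with byte 0xC1: 0x9C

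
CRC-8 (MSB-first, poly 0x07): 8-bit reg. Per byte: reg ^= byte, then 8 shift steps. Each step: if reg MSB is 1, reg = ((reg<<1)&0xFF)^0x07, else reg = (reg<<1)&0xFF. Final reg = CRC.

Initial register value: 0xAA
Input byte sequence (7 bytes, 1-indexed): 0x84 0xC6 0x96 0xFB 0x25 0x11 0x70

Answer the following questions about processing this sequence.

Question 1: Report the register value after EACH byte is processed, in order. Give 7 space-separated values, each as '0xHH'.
0xCA 0x24 0x17 0x8A 0x44 0xAC 0x1A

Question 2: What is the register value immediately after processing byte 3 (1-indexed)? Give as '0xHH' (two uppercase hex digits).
After byte 1 (0x84): reg=0xCA
After byte 2 (0xC6): reg=0x24
After byte 3 (0x96): reg=0x17

Answer: 0x17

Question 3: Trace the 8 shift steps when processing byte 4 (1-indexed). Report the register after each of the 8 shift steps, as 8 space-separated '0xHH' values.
Answer: 0xDF 0xB9 0x75 0xEA 0xD3 0xA1 0x45 0x8A

Derivation:
After byte 1 (0x84): reg=0xCA
After byte 2 (0xC6): reg=0x24
After byte 3 (0x96): reg=0x17
Register before byte 4: 0x17
After XOR with byte 0xFB: 0xEC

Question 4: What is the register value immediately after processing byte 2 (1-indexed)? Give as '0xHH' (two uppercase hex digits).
After byte 1 (0x84): reg=0xCA
After byte 2 (0xC6): reg=0x24

Answer: 0x24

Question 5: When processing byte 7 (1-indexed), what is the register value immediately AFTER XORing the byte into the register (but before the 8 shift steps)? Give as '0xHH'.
Register before byte 7: 0xAC
Byte 7: 0x70
0xAC XOR 0x70 = 0xDC

Answer: 0xDC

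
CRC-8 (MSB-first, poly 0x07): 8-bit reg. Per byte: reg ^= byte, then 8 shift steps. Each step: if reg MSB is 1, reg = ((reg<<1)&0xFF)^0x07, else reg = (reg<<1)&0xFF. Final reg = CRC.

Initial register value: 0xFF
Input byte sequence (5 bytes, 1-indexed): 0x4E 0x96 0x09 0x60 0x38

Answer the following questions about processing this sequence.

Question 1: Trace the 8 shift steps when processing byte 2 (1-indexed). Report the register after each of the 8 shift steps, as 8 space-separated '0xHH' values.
After byte 1 (0x4E): reg=0x1E
Register before byte 2: 0x1E
After XOR with byte 0x96: 0x88

Answer: 0x17 0x2E 0x5C 0xB8 0x77 0xEE 0xDB 0xB1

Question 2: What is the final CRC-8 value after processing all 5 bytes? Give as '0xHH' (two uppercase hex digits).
After byte 1 (0x4E): reg=0x1E
After byte 2 (0x96): reg=0xB1
After byte 3 (0x09): reg=0x21
After byte 4 (0x60): reg=0xC0
After byte 5 (0x38): reg=0xE6

Answer: 0xE6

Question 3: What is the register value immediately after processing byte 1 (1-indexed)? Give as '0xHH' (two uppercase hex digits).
After byte 1 (0x4E): reg=0x1E

Answer: 0x1E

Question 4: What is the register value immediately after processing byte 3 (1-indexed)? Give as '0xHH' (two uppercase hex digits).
After byte 1 (0x4E): reg=0x1E
After byte 2 (0x96): reg=0xB1
After byte 3 (0x09): reg=0x21

Answer: 0x21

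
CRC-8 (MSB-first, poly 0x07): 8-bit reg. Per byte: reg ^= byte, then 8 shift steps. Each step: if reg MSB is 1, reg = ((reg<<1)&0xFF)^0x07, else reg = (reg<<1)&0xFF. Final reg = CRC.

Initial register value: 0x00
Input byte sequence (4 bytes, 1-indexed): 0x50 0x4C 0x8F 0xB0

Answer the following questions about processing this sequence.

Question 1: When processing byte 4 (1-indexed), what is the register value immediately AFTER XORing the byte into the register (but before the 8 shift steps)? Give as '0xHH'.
Register before byte 4: 0x27
Byte 4: 0xB0
0x27 XOR 0xB0 = 0x97

Answer: 0x97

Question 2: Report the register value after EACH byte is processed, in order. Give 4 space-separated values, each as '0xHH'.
0xB7 0xEF 0x27 0xEC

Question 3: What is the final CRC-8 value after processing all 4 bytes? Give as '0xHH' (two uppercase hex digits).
After byte 1 (0x50): reg=0xB7
After byte 2 (0x4C): reg=0xEF
After byte 3 (0x8F): reg=0x27
After byte 4 (0xB0): reg=0xEC

Answer: 0xEC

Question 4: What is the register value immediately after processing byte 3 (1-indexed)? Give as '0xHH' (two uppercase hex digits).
Answer: 0x27

Derivation:
After byte 1 (0x50): reg=0xB7
After byte 2 (0x4C): reg=0xEF
After byte 3 (0x8F): reg=0x27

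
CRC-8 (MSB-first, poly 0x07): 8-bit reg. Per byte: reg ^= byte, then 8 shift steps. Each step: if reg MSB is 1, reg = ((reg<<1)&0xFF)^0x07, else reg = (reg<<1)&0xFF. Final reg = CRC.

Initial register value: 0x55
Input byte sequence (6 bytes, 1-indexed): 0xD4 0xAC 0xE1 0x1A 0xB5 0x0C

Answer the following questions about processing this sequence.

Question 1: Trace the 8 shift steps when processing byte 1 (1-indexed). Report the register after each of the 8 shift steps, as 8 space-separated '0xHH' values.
Register before byte 1: 0x55
After XOR with byte 0xD4: 0x81

Answer: 0x05 0x0A 0x14 0x28 0x50 0xA0 0x47 0x8E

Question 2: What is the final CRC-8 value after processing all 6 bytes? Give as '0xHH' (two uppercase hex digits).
After byte 1 (0xD4): reg=0x8E
After byte 2 (0xAC): reg=0xEE
After byte 3 (0xE1): reg=0x2D
After byte 4 (0x1A): reg=0x85
After byte 5 (0xB5): reg=0x90
After byte 6 (0x0C): reg=0xDD

Answer: 0xDD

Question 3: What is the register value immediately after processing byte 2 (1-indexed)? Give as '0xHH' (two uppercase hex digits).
After byte 1 (0xD4): reg=0x8E
After byte 2 (0xAC): reg=0xEE

Answer: 0xEE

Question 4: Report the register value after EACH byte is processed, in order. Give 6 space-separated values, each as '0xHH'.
0x8E 0xEE 0x2D 0x85 0x90 0xDD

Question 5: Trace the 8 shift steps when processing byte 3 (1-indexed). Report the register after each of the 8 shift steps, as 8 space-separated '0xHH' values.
After byte 1 (0xD4): reg=0x8E
After byte 2 (0xAC): reg=0xEE
Register before byte 3: 0xEE
After XOR with byte 0xE1: 0x0F

Answer: 0x1E 0x3C 0x78 0xF0 0xE7 0xC9 0x95 0x2D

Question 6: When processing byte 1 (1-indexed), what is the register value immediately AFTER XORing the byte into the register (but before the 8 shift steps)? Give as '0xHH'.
Register before byte 1: 0x55
Byte 1: 0xD4
0x55 XOR 0xD4 = 0x81

Answer: 0x81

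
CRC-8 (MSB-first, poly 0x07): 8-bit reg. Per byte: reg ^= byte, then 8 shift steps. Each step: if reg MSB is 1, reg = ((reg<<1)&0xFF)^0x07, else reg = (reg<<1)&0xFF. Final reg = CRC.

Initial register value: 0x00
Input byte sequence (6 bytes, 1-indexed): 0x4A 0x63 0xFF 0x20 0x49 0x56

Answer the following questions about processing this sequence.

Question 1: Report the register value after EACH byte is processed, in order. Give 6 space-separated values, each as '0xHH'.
0xF1 0xF7 0x38 0x48 0x07 0xB0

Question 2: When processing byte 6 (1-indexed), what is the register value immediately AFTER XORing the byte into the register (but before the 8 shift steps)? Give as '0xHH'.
Register before byte 6: 0x07
Byte 6: 0x56
0x07 XOR 0x56 = 0x51

Answer: 0x51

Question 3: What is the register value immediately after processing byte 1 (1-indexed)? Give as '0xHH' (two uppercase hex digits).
After byte 1 (0x4A): reg=0xF1

Answer: 0xF1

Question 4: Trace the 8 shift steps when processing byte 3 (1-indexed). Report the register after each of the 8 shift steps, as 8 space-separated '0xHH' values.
Answer: 0x10 0x20 0x40 0x80 0x07 0x0E 0x1C 0x38

Derivation:
After byte 1 (0x4A): reg=0xF1
After byte 2 (0x63): reg=0xF7
Register before byte 3: 0xF7
After XOR with byte 0xFF: 0x08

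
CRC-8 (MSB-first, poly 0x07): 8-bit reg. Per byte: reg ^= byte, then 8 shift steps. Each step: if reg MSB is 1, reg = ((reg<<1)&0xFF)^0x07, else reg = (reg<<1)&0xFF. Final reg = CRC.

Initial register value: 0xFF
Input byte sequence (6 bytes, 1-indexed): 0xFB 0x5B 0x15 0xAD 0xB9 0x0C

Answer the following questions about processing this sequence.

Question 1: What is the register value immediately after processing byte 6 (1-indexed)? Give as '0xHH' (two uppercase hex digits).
Answer: 0xC7

Derivation:
After byte 1 (0xFB): reg=0x1C
After byte 2 (0x5B): reg=0xD2
After byte 3 (0x15): reg=0x5B
After byte 4 (0xAD): reg=0xCC
After byte 5 (0xB9): reg=0x4C
After byte 6 (0x0C): reg=0xC7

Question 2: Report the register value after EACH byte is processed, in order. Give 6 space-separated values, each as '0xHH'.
0x1C 0xD2 0x5B 0xCC 0x4C 0xC7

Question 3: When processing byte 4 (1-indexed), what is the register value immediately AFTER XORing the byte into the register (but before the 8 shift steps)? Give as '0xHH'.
Answer: 0xF6

Derivation:
Register before byte 4: 0x5B
Byte 4: 0xAD
0x5B XOR 0xAD = 0xF6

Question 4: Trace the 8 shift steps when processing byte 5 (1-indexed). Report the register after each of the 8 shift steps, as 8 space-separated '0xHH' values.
Answer: 0xEA 0xD3 0xA1 0x45 0x8A 0x13 0x26 0x4C

Derivation:
After byte 1 (0xFB): reg=0x1C
After byte 2 (0x5B): reg=0xD2
After byte 3 (0x15): reg=0x5B
After byte 4 (0xAD): reg=0xCC
Register before byte 5: 0xCC
After XOR with byte 0xB9: 0x75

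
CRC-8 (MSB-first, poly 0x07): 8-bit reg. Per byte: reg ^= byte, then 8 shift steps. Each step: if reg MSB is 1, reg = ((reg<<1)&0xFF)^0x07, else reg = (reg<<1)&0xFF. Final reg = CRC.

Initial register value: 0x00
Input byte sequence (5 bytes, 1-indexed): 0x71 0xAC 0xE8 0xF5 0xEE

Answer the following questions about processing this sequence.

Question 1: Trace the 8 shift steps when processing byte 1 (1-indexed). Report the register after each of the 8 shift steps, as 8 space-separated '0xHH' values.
Register before byte 1: 0x00
After XOR with byte 0x71: 0x71

Answer: 0xE2 0xC3 0x81 0x05 0x0A 0x14 0x28 0x50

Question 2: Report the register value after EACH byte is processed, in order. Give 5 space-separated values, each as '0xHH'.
0x50 0xFA 0x7E 0xB8 0xA5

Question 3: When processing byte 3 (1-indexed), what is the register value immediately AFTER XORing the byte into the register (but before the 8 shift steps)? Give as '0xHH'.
Register before byte 3: 0xFA
Byte 3: 0xE8
0xFA XOR 0xE8 = 0x12

Answer: 0x12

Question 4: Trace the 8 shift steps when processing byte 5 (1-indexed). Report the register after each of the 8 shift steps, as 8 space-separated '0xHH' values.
Answer: 0xAC 0x5F 0xBE 0x7B 0xF6 0xEB 0xD1 0xA5

Derivation:
After byte 1 (0x71): reg=0x50
After byte 2 (0xAC): reg=0xFA
After byte 3 (0xE8): reg=0x7E
After byte 4 (0xF5): reg=0xB8
Register before byte 5: 0xB8
After XOR with byte 0xEE: 0x56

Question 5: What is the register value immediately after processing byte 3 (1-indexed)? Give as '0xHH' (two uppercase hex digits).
After byte 1 (0x71): reg=0x50
After byte 2 (0xAC): reg=0xFA
After byte 3 (0xE8): reg=0x7E

Answer: 0x7E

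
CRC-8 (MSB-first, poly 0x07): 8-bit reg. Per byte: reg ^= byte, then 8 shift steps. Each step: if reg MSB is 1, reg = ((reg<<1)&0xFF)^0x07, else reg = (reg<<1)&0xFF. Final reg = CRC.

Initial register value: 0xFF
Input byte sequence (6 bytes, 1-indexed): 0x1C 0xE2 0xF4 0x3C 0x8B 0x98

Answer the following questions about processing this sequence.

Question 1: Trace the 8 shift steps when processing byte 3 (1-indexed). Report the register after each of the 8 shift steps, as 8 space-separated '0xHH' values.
Answer: 0x50 0xA0 0x47 0x8E 0x1B 0x36 0x6C 0xD8

Derivation:
After byte 1 (0x1C): reg=0xA7
After byte 2 (0xE2): reg=0xDC
Register before byte 3: 0xDC
After XOR with byte 0xF4: 0x28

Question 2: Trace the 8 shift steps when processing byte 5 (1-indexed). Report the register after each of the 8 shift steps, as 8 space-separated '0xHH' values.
After byte 1 (0x1C): reg=0xA7
After byte 2 (0xE2): reg=0xDC
After byte 3 (0xF4): reg=0xD8
After byte 4 (0x3C): reg=0xB2
Register before byte 5: 0xB2
After XOR with byte 0x8B: 0x39

Answer: 0x72 0xE4 0xCF 0x99 0x35 0x6A 0xD4 0xAF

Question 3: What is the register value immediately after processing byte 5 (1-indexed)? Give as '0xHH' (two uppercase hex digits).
After byte 1 (0x1C): reg=0xA7
After byte 2 (0xE2): reg=0xDC
After byte 3 (0xF4): reg=0xD8
After byte 4 (0x3C): reg=0xB2
After byte 5 (0x8B): reg=0xAF

Answer: 0xAF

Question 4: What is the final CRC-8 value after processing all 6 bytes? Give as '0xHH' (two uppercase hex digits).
After byte 1 (0x1C): reg=0xA7
After byte 2 (0xE2): reg=0xDC
After byte 3 (0xF4): reg=0xD8
After byte 4 (0x3C): reg=0xB2
After byte 5 (0x8B): reg=0xAF
After byte 6 (0x98): reg=0x85

Answer: 0x85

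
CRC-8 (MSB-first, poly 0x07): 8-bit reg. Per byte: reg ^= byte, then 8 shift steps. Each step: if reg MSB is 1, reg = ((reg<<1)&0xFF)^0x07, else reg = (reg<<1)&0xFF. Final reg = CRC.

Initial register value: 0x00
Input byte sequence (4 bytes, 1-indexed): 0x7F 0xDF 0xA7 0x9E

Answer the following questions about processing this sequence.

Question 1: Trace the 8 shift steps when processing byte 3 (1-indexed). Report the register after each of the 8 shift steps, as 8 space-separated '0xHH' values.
Answer: 0xAD 0x5D 0xBA 0x73 0xE6 0xCB 0x91 0x25

Derivation:
After byte 1 (0x7F): reg=0x7A
After byte 2 (0xDF): reg=0x72
Register before byte 3: 0x72
After XOR with byte 0xA7: 0xD5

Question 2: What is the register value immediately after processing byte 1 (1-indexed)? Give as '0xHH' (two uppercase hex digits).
After byte 1 (0x7F): reg=0x7A

Answer: 0x7A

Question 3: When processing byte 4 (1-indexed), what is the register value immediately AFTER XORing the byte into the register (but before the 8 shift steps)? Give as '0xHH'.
Answer: 0xBB

Derivation:
Register before byte 4: 0x25
Byte 4: 0x9E
0x25 XOR 0x9E = 0xBB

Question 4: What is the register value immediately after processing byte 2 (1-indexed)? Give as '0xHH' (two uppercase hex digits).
Answer: 0x72

Derivation:
After byte 1 (0x7F): reg=0x7A
After byte 2 (0xDF): reg=0x72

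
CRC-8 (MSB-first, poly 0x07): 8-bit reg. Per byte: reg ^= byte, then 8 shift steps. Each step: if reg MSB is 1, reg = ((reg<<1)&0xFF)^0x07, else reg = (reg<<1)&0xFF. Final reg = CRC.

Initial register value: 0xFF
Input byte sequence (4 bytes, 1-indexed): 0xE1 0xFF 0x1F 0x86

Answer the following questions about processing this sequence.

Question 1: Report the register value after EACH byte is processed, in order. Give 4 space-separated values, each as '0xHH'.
0x5A 0x72 0x04 0x87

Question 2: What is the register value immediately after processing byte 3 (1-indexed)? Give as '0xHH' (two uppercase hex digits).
After byte 1 (0xE1): reg=0x5A
After byte 2 (0xFF): reg=0x72
After byte 3 (0x1F): reg=0x04

Answer: 0x04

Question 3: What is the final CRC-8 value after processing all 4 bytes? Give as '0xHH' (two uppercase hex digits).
After byte 1 (0xE1): reg=0x5A
After byte 2 (0xFF): reg=0x72
After byte 3 (0x1F): reg=0x04
After byte 4 (0x86): reg=0x87

Answer: 0x87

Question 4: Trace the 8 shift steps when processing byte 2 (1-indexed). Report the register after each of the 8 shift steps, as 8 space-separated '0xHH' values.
Answer: 0x4D 0x9A 0x33 0x66 0xCC 0x9F 0x39 0x72

Derivation:
After byte 1 (0xE1): reg=0x5A
Register before byte 2: 0x5A
After XOR with byte 0xFF: 0xA5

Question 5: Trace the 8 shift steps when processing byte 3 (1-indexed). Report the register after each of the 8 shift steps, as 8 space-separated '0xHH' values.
Answer: 0xDA 0xB3 0x61 0xC2 0x83 0x01 0x02 0x04

Derivation:
After byte 1 (0xE1): reg=0x5A
After byte 2 (0xFF): reg=0x72
Register before byte 3: 0x72
After XOR with byte 0x1F: 0x6D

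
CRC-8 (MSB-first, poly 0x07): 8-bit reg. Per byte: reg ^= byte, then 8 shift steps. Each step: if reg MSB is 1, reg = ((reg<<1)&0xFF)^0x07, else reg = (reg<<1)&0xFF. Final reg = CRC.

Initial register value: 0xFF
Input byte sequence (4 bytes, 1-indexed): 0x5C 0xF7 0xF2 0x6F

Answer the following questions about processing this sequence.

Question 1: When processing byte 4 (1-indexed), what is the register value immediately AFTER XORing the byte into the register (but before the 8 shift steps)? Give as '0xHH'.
Register before byte 4: 0x5A
Byte 4: 0x6F
0x5A XOR 0x6F = 0x35

Answer: 0x35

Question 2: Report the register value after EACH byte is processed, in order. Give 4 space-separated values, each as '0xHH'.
0x60 0xEC 0x5A 0x8B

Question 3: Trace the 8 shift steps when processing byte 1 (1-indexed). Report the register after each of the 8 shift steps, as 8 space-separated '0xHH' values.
Answer: 0x41 0x82 0x03 0x06 0x0C 0x18 0x30 0x60

Derivation:
Register before byte 1: 0xFF
After XOR with byte 0x5C: 0xA3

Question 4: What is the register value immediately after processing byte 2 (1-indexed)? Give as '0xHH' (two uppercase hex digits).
Answer: 0xEC

Derivation:
After byte 1 (0x5C): reg=0x60
After byte 2 (0xF7): reg=0xEC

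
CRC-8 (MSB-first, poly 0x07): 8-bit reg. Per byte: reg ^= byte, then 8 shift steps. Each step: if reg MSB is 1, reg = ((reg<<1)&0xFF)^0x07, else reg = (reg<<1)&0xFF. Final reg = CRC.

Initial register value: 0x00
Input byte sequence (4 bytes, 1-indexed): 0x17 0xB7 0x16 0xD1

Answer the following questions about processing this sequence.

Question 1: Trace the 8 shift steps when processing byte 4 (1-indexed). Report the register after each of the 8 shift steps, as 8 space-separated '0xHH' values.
Answer: 0x46 0x8C 0x1F 0x3E 0x7C 0xF8 0xF7 0xE9

Derivation:
After byte 1 (0x17): reg=0x65
After byte 2 (0xB7): reg=0x30
After byte 3 (0x16): reg=0xF2
Register before byte 4: 0xF2
After XOR with byte 0xD1: 0x23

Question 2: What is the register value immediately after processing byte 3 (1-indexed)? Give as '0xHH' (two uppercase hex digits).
After byte 1 (0x17): reg=0x65
After byte 2 (0xB7): reg=0x30
After byte 3 (0x16): reg=0xF2

Answer: 0xF2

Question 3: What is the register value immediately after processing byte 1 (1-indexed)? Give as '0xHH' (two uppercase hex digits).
Answer: 0x65

Derivation:
After byte 1 (0x17): reg=0x65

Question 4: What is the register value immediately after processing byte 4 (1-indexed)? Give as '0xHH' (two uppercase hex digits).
Answer: 0xE9

Derivation:
After byte 1 (0x17): reg=0x65
After byte 2 (0xB7): reg=0x30
After byte 3 (0x16): reg=0xF2
After byte 4 (0xD1): reg=0xE9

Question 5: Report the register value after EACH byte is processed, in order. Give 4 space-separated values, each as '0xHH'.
0x65 0x30 0xF2 0xE9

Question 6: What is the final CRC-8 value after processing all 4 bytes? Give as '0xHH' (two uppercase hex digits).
Answer: 0xE9

Derivation:
After byte 1 (0x17): reg=0x65
After byte 2 (0xB7): reg=0x30
After byte 3 (0x16): reg=0xF2
After byte 4 (0xD1): reg=0xE9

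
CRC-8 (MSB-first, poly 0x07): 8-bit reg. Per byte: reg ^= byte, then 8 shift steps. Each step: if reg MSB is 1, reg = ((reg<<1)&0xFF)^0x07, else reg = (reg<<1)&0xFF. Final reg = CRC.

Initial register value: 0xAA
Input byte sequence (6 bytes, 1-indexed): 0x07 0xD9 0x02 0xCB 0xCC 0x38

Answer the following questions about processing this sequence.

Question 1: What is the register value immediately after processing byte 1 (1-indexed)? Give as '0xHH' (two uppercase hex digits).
Answer: 0x4A

Derivation:
After byte 1 (0x07): reg=0x4A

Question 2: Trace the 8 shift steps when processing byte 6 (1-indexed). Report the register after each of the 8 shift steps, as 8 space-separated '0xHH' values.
After byte 1 (0x07): reg=0x4A
After byte 2 (0xD9): reg=0xF0
After byte 3 (0x02): reg=0xD0
After byte 4 (0xCB): reg=0x41
After byte 5 (0xCC): reg=0xAA
Register before byte 6: 0xAA
After XOR with byte 0x38: 0x92

Answer: 0x23 0x46 0x8C 0x1F 0x3E 0x7C 0xF8 0xF7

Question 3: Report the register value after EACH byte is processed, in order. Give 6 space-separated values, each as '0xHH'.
0x4A 0xF0 0xD0 0x41 0xAA 0xF7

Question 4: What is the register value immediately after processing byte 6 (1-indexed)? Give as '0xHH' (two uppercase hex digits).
Answer: 0xF7

Derivation:
After byte 1 (0x07): reg=0x4A
After byte 2 (0xD9): reg=0xF0
After byte 3 (0x02): reg=0xD0
After byte 4 (0xCB): reg=0x41
After byte 5 (0xCC): reg=0xAA
After byte 6 (0x38): reg=0xF7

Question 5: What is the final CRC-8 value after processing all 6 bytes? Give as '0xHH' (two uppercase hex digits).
Answer: 0xF7

Derivation:
After byte 1 (0x07): reg=0x4A
After byte 2 (0xD9): reg=0xF0
After byte 3 (0x02): reg=0xD0
After byte 4 (0xCB): reg=0x41
After byte 5 (0xCC): reg=0xAA
After byte 6 (0x38): reg=0xF7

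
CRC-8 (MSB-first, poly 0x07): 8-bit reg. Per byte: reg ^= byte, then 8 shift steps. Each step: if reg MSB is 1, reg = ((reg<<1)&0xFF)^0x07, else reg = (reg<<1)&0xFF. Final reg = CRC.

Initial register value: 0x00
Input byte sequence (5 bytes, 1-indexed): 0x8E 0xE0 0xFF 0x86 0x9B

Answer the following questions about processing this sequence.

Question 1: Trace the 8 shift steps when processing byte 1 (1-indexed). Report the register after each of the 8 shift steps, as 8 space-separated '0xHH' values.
Answer: 0x1B 0x36 0x6C 0xD8 0xB7 0x69 0xD2 0xA3

Derivation:
Register before byte 1: 0x00
After XOR with byte 0x8E: 0x8E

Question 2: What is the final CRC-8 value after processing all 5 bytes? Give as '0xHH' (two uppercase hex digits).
After byte 1 (0x8E): reg=0xA3
After byte 2 (0xE0): reg=0xCE
After byte 3 (0xFF): reg=0x97
After byte 4 (0x86): reg=0x77
After byte 5 (0x9B): reg=0x8A

Answer: 0x8A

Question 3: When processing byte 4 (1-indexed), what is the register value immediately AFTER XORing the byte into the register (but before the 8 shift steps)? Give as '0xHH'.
Register before byte 4: 0x97
Byte 4: 0x86
0x97 XOR 0x86 = 0x11

Answer: 0x11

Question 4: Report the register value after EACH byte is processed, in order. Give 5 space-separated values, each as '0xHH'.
0xA3 0xCE 0x97 0x77 0x8A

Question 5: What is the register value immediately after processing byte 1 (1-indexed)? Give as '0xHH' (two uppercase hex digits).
Answer: 0xA3

Derivation:
After byte 1 (0x8E): reg=0xA3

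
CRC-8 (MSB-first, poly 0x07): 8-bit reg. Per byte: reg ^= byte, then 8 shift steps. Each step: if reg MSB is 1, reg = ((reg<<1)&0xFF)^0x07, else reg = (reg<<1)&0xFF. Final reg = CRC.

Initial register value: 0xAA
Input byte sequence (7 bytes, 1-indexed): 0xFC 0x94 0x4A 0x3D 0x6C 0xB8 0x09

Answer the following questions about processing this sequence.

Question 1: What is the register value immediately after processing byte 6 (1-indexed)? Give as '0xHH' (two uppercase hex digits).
After byte 1 (0xFC): reg=0xA5
After byte 2 (0x94): reg=0x97
After byte 3 (0x4A): reg=0x1D
After byte 4 (0x3D): reg=0xE0
After byte 5 (0x6C): reg=0xAD
After byte 6 (0xB8): reg=0x6B

Answer: 0x6B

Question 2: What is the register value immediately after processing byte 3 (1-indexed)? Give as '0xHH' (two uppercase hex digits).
Answer: 0x1D

Derivation:
After byte 1 (0xFC): reg=0xA5
After byte 2 (0x94): reg=0x97
After byte 3 (0x4A): reg=0x1D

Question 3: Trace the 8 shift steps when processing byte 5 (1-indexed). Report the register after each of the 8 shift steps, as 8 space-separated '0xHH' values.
After byte 1 (0xFC): reg=0xA5
After byte 2 (0x94): reg=0x97
After byte 3 (0x4A): reg=0x1D
After byte 4 (0x3D): reg=0xE0
Register before byte 5: 0xE0
After XOR with byte 0x6C: 0x8C

Answer: 0x1F 0x3E 0x7C 0xF8 0xF7 0xE9 0xD5 0xAD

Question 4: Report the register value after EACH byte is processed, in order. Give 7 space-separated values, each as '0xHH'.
0xA5 0x97 0x1D 0xE0 0xAD 0x6B 0x29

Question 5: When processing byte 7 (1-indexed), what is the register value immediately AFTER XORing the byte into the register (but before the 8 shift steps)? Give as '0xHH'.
Register before byte 7: 0x6B
Byte 7: 0x09
0x6B XOR 0x09 = 0x62

Answer: 0x62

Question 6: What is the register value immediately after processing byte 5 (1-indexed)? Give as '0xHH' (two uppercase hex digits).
After byte 1 (0xFC): reg=0xA5
After byte 2 (0x94): reg=0x97
After byte 3 (0x4A): reg=0x1D
After byte 4 (0x3D): reg=0xE0
After byte 5 (0x6C): reg=0xAD

Answer: 0xAD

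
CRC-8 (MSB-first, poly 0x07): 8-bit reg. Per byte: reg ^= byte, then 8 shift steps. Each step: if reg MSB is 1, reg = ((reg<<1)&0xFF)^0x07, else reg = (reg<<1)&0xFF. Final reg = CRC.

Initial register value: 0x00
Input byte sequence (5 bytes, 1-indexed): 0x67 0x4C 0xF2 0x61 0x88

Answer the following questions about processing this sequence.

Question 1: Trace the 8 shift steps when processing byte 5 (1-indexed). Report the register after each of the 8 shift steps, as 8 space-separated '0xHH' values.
Answer: 0xBD 0x7D 0xFA 0xF3 0xE1 0xC5 0x8D 0x1D

Derivation:
After byte 1 (0x67): reg=0x32
After byte 2 (0x4C): reg=0x7D
After byte 3 (0xF2): reg=0xA4
After byte 4 (0x61): reg=0x55
Register before byte 5: 0x55
After XOR with byte 0x88: 0xDD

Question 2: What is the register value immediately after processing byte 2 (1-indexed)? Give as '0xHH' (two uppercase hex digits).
After byte 1 (0x67): reg=0x32
After byte 2 (0x4C): reg=0x7D

Answer: 0x7D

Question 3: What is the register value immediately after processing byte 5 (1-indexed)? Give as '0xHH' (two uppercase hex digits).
Answer: 0x1D

Derivation:
After byte 1 (0x67): reg=0x32
After byte 2 (0x4C): reg=0x7D
After byte 3 (0xF2): reg=0xA4
After byte 4 (0x61): reg=0x55
After byte 5 (0x88): reg=0x1D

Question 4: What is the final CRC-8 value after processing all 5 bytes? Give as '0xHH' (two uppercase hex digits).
Answer: 0x1D

Derivation:
After byte 1 (0x67): reg=0x32
After byte 2 (0x4C): reg=0x7D
After byte 3 (0xF2): reg=0xA4
After byte 4 (0x61): reg=0x55
After byte 5 (0x88): reg=0x1D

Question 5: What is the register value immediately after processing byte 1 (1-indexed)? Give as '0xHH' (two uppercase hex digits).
Answer: 0x32

Derivation:
After byte 1 (0x67): reg=0x32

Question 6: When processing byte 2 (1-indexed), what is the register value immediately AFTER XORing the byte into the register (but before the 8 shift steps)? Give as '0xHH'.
Answer: 0x7E

Derivation:
Register before byte 2: 0x32
Byte 2: 0x4C
0x32 XOR 0x4C = 0x7E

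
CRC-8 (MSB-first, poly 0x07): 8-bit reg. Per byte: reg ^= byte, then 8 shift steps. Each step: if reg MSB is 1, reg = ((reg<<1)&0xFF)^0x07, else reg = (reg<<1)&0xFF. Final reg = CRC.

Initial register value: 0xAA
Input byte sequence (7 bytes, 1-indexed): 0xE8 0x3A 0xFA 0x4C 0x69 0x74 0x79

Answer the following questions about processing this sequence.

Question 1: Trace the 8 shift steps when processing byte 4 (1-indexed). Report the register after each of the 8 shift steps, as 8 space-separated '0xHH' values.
Answer: 0x19 0x32 0x64 0xC8 0x97 0x29 0x52 0xA4

Derivation:
After byte 1 (0xE8): reg=0xC9
After byte 2 (0x3A): reg=0xD7
After byte 3 (0xFA): reg=0xC3
Register before byte 4: 0xC3
After XOR with byte 0x4C: 0x8F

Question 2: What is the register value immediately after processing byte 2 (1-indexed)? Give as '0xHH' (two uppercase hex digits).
After byte 1 (0xE8): reg=0xC9
After byte 2 (0x3A): reg=0xD7

Answer: 0xD7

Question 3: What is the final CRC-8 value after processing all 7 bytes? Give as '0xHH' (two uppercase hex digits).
After byte 1 (0xE8): reg=0xC9
After byte 2 (0x3A): reg=0xD7
After byte 3 (0xFA): reg=0xC3
After byte 4 (0x4C): reg=0xA4
After byte 5 (0x69): reg=0x6D
After byte 6 (0x74): reg=0x4F
After byte 7 (0x79): reg=0x82

Answer: 0x82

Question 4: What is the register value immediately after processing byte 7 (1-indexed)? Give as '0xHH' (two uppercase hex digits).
Answer: 0x82

Derivation:
After byte 1 (0xE8): reg=0xC9
After byte 2 (0x3A): reg=0xD7
After byte 3 (0xFA): reg=0xC3
After byte 4 (0x4C): reg=0xA4
After byte 5 (0x69): reg=0x6D
After byte 6 (0x74): reg=0x4F
After byte 7 (0x79): reg=0x82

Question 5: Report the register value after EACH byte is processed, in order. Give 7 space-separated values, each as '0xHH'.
0xC9 0xD7 0xC3 0xA4 0x6D 0x4F 0x82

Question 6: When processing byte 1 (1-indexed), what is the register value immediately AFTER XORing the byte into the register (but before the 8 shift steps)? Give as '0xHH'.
Register before byte 1: 0xAA
Byte 1: 0xE8
0xAA XOR 0xE8 = 0x42

Answer: 0x42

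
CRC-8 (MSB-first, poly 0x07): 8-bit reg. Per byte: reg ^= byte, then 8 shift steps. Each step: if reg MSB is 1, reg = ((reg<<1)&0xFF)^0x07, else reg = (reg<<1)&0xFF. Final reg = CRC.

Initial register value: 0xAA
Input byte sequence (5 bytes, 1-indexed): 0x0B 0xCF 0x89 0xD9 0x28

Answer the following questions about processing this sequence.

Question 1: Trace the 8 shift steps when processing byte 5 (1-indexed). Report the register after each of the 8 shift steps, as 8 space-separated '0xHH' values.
After byte 1 (0x0B): reg=0x6E
After byte 2 (0xCF): reg=0x6E
After byte 3 (0x89): reg=0xBB
After byte 4 (0xD9): reg=0x29
Register before byte 5: 0x29
After XOR with byte 0x28: 0x01

Answer: 0x02 0x04 0x08 0x10 0x20 0x40 0x80 0x07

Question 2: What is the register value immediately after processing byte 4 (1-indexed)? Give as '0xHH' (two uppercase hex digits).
Answer: 0x29

Derivation:
After byte 1 (0x0B): reg=0x6E
After byte 2 (0xCF): reg=0x6E
After byte 3 (0x89): reg=0xBB
After byte 4 (0xD9): reg=0x29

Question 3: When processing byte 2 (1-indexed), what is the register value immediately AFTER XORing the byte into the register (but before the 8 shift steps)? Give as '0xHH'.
Answer: 0xA1

Derivation:
Register before byte 2: 0x6E
Byte 2: 0xCF
0x6E XOR 0xCF = 0xA1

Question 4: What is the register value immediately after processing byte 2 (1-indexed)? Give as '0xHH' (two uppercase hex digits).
Answer: 0x6E

Derivation:
After byte 1 (0x0B): reg=0x6E
After byte 2 (0xCF): reg=0x6E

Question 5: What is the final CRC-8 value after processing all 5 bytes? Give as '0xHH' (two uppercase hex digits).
Answer: 0x07

Derivation:
After byte 1 (0x0B): reg=0x6E
After byte 2 (0xCF): reg=0x6E
After byte 3 (0x89): reg=0xBB
After byte 4 (0xD9): reg=0x29
After byte 5 (0x28): reg=0x07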